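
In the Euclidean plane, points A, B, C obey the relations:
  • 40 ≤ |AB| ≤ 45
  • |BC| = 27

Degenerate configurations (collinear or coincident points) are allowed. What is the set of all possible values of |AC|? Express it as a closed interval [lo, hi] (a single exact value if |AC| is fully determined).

|AC| ∈ [13, 72]  (≈ [13.0000, 72.0000])

|AB| ∈ [40, 45]
|BC| ∈ {27}
|AC| ∈ [13, 72]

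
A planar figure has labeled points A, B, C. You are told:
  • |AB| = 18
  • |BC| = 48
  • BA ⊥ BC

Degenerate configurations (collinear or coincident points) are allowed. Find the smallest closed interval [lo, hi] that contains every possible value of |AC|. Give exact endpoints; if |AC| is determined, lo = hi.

|AC| = 6·√(73)  (≈ 51.2640)

|AB| ∈ {18}
|BC| ∈ {48}
|AC| ∈ {6·√(73)}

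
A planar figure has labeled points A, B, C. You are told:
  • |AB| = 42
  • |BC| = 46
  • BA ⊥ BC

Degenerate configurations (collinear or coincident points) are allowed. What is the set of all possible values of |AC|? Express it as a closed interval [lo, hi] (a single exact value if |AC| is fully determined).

|AC| = 2·√(970)  (≈ 62.2896)

|AB| ∈ {42}
|BC| ∈ {46}
|AC| ∈ {2·√(970)}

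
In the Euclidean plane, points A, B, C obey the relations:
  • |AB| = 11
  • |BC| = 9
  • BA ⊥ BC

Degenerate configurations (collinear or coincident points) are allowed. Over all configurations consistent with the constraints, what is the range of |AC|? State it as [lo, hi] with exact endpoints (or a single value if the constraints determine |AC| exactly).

|AB| ∈ {11}
|BC| ∈ {9}
|AC| ∈ {√(202)}

|AC| = √(202)  (≈ 14.2127)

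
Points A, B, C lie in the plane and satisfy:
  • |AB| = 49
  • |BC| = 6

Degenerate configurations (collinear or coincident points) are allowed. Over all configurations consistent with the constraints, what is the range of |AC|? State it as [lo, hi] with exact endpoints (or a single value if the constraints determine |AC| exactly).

|AC| ∈ [43, 55]  (≈ [43.0000, 55.0000])

|AB| ∈ {49}
|BC| ∈ {6}
|AC| ∈ [43, 55]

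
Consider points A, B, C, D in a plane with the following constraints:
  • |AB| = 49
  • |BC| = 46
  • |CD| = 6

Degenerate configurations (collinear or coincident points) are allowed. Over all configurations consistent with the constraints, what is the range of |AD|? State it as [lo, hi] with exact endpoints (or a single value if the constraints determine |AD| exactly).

|AB| ∈ {49}
|BC| ∈ {46}
|CD| ∈ {6}
|AC| ∈ [3, 95]
|BD| ∈ [40, 52]
|AD| ∈ [0, 101]

|AD| ∈ [0, 101]  (≈ [0.0000, 101.0000])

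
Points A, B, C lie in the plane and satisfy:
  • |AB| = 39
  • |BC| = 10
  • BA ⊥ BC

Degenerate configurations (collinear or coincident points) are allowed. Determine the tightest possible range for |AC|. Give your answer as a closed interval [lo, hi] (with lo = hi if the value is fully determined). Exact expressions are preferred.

|AC| = √(1621)  (≈ 40.2616)

|AB| ∈ {39}
|BC| ∈ {10}
|AC| ∈ {√(1621)}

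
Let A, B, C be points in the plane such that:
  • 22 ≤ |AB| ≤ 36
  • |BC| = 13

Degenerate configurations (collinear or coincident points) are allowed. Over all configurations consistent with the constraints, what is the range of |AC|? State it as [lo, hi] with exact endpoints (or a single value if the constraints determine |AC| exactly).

|AC| ∈ [9, 49]  (≈ [9.0000, 49.0000])

|AB| ∈ [22, 36]
|BC| ∈ {13}
|AC| ∈ [9, 49]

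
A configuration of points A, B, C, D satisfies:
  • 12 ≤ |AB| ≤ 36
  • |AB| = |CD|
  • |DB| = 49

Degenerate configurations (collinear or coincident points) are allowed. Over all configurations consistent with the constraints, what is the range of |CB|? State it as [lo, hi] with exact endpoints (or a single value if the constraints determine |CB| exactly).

|CB| ∈ [13, 85]  (≈ [13.0000, 85.0000])

|AB| ∈ [12, 36]
|BD| ∈ {49}
|CD| ∈ [12, 36]
|AD| ∈ [13, 85]
|BC| ∈ [13, 85]
|AC| ∈ [0, 121]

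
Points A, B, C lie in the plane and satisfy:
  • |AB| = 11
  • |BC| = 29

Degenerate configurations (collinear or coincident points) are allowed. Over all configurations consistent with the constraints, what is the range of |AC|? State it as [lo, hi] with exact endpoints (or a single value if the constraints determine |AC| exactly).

|AC| ∈ [18, 40]  (≈ [18.0000, 40.0000])

|AB| ∈ {11}
|BC| ∈ {29}
|AC| ∈ [18, 40]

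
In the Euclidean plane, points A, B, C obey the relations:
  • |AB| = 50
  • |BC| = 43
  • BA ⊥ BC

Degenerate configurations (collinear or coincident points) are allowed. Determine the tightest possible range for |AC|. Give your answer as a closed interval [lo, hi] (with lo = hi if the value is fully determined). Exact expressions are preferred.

|AB| ∈ {50}
|BC| ∈ {43}
|AC| ∈ {√(4349)}

|AC| = √(4349)  (≈ 65.9469)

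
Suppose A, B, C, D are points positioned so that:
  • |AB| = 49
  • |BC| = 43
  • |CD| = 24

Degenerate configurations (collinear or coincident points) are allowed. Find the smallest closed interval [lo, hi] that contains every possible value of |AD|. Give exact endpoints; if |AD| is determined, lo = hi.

|AB| ∈ {49}
|BC| ∈ {43}
|CD| ∈ {24}
|AC| ∈ [6, 92]
|BD| ∈ [19, 67]
|AD| ∈ [0, 116]

|AD| ∈ [0, 116]  (≈ [0.0000, 116.0000])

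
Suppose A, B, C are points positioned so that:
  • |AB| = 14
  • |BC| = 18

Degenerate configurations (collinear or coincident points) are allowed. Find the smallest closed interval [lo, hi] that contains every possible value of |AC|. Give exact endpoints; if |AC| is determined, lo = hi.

|AB| ∈ {14}
|BC| ∈ {18}
|AC| ∈ [4, 32]

|AC| ∈ [4, 32]  (≈ [4.0000, 32.0000])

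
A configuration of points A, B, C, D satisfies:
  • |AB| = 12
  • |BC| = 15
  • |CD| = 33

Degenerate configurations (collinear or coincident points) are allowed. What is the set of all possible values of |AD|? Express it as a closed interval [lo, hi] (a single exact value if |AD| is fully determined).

|AD| ∈ [6, 60]  (≈ [6.0000, 60.0000])

|AB| ∈ {12}
|BC| ∈ {15}
|CD| ∈ {33}
|AC| ∈ [3, 27]
|BD| ∈ [18, 48]
|AD| ∈ [6, 60]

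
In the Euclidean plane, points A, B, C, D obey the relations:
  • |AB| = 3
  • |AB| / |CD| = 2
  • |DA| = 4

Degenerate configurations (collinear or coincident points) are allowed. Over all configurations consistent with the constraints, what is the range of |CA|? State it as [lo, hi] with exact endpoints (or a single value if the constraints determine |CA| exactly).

|CA| ∈ [5/2, 11/2]  (≈ [2.5000, 5.5000])

|AB| ∈ {3}
|AD| ∈ {4}
|CD| ∈ {3/2}
|BD| ∈ [1, 7]
|AC| ∈ [5/2, 11/2]
|BC| ∈ [0, 17/2]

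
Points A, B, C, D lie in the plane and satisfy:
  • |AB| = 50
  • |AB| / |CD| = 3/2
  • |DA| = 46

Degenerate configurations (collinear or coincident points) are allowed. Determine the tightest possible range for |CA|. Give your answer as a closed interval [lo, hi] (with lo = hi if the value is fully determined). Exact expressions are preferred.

|CA| ∈ [38/3, 238/3]  (≈ [12.6667, 79.3333])

|AB| ∈ {50}
|AD| ∈ {46}
|CD| ∈ {100/3}
|BD| ∈ [4, 96]
|AC| ∈ [38/3, 238/3]
|BC| ∈ [0, 388/3]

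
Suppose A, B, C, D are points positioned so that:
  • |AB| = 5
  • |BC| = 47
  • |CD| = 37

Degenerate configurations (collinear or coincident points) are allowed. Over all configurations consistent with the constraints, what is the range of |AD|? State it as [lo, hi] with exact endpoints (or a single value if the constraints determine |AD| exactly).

|AD| ∈ [5, 89]  (≈ [5.0000, 89.0000])

|AB| ∈ {5}
|BC| ∈ {47}
|CD| ∈ {37}
|AC| ∈ [42, 52]
|BD| ∈ [10, 84]
|AD| ∈ [5, 89]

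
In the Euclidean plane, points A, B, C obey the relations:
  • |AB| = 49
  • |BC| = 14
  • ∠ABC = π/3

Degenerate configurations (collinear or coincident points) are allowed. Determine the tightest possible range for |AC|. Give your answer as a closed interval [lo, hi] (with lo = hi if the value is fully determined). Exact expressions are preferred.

|AB| ∈ {49}
|BC| ∈ {14}
|AC| ∈ {7·√(39)}

|AC| = 7·√(39)  (≈ 43.7150)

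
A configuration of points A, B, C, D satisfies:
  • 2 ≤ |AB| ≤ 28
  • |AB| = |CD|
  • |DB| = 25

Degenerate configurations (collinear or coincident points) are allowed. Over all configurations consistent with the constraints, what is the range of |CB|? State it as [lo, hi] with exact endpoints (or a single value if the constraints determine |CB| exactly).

|AB| ∈ [2, 28]
|BD| ∈ {25}
|CD| ∈ [2, 28]
|AD| ∈ [0, 53]
|BC| ∈ [0, 53]
|AC| ∈ [0, 81]

|CB| ∈ [0, 53]  (≈ [0.0000, 53.0000])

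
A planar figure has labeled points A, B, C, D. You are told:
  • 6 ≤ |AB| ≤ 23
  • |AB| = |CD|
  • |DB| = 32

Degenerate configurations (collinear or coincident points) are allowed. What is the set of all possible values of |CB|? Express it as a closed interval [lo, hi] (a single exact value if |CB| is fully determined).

|CB| ∈ [9, 55]  (≈ [9.0000, 55.0000])

|AB| ∈ [6, 23]
|BD| ∈ {32}
|CD| ∈ [6, 23]
|AD| ∈ [9, 55]
|BC| ∈ [9, 55]
|AC| ∈ [0, 78]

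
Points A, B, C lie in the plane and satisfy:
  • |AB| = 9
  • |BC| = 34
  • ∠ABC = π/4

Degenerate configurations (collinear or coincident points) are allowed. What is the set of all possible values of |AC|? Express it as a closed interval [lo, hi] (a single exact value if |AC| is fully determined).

|AB| ∈ {9}
|BC| ∈ {34}
|AC| ∈ {√(1237 - 306·√(2))}

|AC| = √(1237 - 306·√(2))  (≈ 28.3593)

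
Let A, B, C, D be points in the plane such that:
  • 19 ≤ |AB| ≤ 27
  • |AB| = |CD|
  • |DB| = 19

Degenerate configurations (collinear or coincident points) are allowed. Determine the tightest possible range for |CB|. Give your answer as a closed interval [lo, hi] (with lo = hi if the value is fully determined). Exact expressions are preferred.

|CB| ∈ [0, 46]  (≈ [0.0000, 46.0000])

|AB| ∈ [19, 27]
|BD| ∈ {19}
|CD| ∈ [19, 27]
|AD| ∈ [0, 46]
|BC| ∈ [0, 46]
|AC| ∈ [0, 73]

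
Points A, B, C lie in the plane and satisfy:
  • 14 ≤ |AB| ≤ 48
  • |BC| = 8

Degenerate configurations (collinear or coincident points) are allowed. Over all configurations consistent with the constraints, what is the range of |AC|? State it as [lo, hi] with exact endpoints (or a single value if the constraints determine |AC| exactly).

|AB| ∈ [14, 48]
|BC| ∈ {8}
|AC| ∈ [6, 56]

|AC| ∈ [6, 56]  (≈ [6.0000, 56.0000])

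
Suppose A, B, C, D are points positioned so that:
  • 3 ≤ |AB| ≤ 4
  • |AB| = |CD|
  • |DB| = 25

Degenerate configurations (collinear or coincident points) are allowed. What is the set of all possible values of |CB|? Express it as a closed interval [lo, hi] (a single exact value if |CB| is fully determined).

|AB| ∈ [3, 4]
|BD| ∈ {25}
|CD| ∈ [3, 4]
|AD| ∈ [21, 29]
|BC| ∈ [21, 29]
|AC| ∈ [17, 33]

|CB| ∈ [21, 29]  (≈ [21.0000, 29.0000])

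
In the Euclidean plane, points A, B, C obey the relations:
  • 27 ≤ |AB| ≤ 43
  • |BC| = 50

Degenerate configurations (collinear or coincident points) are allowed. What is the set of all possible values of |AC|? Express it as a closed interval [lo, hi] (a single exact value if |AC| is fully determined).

|AC| ∈ [7, 93]  (≈ [7.0000, 93.0000])

|AB| ∈ [27, 43]
|BC| ∈ {50}
|AC| ∈ [7, 93]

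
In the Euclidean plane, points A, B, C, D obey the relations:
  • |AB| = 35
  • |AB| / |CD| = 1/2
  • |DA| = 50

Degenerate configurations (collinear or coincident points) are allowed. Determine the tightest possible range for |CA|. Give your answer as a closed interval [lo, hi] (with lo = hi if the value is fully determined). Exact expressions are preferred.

|CA| ∈ [20, 120]  (≈ [20.0000, 120.0000])

|AB| ∈ {35}
|AD| ∈ {50}
|CD| ∈ {70}
|BD| ∈ [15, 85]
|AC| ∈ [20, 120]
|BC| ∈ [0, 155]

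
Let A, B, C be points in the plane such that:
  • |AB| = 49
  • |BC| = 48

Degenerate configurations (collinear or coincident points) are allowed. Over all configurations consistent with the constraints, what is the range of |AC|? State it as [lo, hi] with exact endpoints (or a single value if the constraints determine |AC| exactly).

|AC| ∈ [1, 97]  (≈ [1.0000, 97.0000])

|AB| ∈ {49}
|BC| ∈ {48}
|AC| ∈ [1, 97]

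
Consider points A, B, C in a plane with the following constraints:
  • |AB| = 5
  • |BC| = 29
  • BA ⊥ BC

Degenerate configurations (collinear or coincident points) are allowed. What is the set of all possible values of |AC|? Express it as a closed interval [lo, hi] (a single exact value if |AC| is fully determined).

|AB| ∈ {5}
|BC| ∈ {29}
|AC| ∈ {√(866)}

|AC| = √(866)  (≈ 29.4279)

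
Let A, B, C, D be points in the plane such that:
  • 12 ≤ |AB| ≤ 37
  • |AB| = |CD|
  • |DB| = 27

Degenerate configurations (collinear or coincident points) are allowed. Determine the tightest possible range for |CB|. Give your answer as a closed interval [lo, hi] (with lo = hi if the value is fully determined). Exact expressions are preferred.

|AB| ∈ [12, 37]
|BD| ∈ {27}
|CD| ∈ [12, 37]
|AD| ∈ [0, 64]
|BC| ∈ [0, 64]
|AC| ∈ [0, 101]

|CB| ∈ [0, 64]  (≈ [0.0000, 64.0000])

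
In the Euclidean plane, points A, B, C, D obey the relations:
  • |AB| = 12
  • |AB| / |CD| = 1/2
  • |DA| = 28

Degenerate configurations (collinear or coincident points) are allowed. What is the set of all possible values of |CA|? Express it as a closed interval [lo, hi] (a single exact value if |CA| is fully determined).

|CA| ∈ [4, 52]  (≈ [4.0000, 52.0000])

|AB| ∈ {12}
|AD| ∈ {28}
|CD| ∈ {24}
|BD| ∈ [16, 40]
|AC| ∈ [4, 52]
|BC| ∈ [0, 64]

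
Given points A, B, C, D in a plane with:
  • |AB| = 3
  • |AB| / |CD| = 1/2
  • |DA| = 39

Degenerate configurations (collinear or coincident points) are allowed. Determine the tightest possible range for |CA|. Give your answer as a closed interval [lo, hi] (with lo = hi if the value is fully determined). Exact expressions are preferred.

|AB| ∈ {3}
|AD| ∈ {39}
|CD| ∈ {6}
|BD| ∈ [36, 42]
|AC| ∈ [33, 45]
|BC| ∈ [30, 48]

|CA| ∈ [33, 45]  (≈ [33.0000, 45.0000])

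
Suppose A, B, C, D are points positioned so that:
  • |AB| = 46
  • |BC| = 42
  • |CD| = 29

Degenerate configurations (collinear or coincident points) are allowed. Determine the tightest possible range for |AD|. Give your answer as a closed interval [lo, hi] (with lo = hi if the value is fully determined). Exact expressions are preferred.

|AD| ∈ [0, 117]  (≈ [0.0000, 117.0000])

|AB| ∈ {46}
|BC| ∈ {42}
|CD| ∈ {29}
|AC| ∈ [4, 88]
|BD| ∈ [13, 71]
|AD| ∈ [0, 117]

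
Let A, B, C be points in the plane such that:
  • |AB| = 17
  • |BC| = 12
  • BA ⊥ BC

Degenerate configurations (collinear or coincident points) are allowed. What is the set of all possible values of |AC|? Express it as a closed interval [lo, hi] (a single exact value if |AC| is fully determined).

|AC| = √(433)  (≈ 20.8087)

|AB| ∈ {17}
|BC| ∈ {12}
|AC| ∈ {√(433)}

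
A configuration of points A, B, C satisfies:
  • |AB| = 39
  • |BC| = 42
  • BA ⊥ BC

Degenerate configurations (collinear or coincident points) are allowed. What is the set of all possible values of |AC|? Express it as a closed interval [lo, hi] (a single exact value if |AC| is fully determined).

|AB| ∈ {39}
|BC| ∈ {42}
|AC| ∈ {3·√(365)}

|AC| = 3·√(365)  (≈ 57.3149)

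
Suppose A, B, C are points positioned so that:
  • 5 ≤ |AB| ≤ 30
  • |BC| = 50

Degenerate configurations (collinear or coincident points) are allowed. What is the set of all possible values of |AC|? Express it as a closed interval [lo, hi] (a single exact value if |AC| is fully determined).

|AC| ∈ [20, 80]  (≈ [20.0000, 80.0000])

|AB| ∈ [5, 30]
|BC| ∈ {50}
|AC| ∈ [20, 80]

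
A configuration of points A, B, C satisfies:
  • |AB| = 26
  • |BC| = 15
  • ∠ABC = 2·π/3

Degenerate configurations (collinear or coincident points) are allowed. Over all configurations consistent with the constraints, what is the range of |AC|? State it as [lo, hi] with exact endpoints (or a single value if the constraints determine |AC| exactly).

|AC| = √(1291)  (≈ 35.9305)

|AB| ∈ {26}
|BC| ∈ {15}
|AC| ∈ {√(1291)}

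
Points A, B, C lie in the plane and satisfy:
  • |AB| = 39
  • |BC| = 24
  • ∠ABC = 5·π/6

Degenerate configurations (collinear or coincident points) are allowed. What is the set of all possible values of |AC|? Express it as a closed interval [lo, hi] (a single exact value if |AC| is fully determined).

|AC| = 3·√(104·√(3) + 233)  (≈ 60.9770)

|AB| ∈ {39}
|BC| ∈ {24}
|AC| ∈ {3·√(104·√(3) + 233)}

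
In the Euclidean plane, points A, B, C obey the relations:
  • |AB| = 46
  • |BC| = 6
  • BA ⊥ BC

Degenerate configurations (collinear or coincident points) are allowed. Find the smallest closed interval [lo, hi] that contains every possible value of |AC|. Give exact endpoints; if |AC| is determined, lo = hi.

|AB| ∈ {46}
|BC| ∈ {6}
|AC| ∈ {2·√(538)}

|AC| = 2·√(538)  (≈ 46.3897)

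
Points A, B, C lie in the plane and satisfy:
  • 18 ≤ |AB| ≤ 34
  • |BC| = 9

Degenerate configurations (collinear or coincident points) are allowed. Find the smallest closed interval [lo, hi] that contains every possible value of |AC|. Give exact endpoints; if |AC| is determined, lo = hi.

|AB| ∈ [18, 34]
|BC| ∈ {9}
|AC| ∈ [9, 43]

|AC| ∈ [9, 43]  (≈ [9.0000, 43.0000])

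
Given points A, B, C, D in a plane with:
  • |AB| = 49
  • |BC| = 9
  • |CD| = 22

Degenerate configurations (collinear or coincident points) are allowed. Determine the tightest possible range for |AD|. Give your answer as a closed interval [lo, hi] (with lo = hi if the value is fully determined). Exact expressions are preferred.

|AB| ∈ {49}
|BC| ∈ {9}
|CD| ∈ {22}
|AC| ∈ [40, 58]
|BD| ∈ [13, 31]
|AD| ∈ [18, 80]

|AD| ∈ [18, 80]  (≈ [18.0000, 80.0000])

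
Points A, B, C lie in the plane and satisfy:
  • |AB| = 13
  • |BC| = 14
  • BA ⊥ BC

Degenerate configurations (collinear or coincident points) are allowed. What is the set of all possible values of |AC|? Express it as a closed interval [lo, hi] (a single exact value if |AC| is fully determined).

|AC| = √(365)  (≈ 19.1050)

|AB| ∈ {13}
|BC| ∈ {14}
|AC| ∈ {√(365)}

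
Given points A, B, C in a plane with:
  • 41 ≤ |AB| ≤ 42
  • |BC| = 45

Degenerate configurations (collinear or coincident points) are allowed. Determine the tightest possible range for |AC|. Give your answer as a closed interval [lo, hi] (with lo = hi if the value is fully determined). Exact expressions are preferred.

|AB| ∈ [41, 42]
|BC| ∈ {45}
|AC| ∈ [3, 87]

|AC| ∈ [3, 87]  (≈ [3.0000, 87.0000])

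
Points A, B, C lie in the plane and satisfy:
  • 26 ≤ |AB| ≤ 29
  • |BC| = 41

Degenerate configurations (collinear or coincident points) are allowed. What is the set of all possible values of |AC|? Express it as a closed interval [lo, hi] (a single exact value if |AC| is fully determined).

|AC| ∈ [12, 70]  (≈ [12.0000, 70.0000])

|AB| ∈ [26, 29]
|BC| ∈ {41}
|AC| ∈ [12, 70]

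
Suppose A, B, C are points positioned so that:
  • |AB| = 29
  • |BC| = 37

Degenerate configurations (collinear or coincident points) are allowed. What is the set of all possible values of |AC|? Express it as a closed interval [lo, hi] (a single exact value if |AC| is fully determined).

|AC| ∈ [8, 66]  (≈ [8.0000, 66.0000])

|AB| ∈ {29}
|BC| ∈ {37}
|AC| ∈ [8, 66]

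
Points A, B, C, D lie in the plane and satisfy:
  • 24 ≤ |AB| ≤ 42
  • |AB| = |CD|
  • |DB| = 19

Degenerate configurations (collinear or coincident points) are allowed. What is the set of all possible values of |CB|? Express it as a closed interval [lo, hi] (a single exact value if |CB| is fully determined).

|CB| ∈ [5, 61]  (≈ [5.0000, 61.0000])

|AB| ∈ [24, 42]
|BD| ∈ {19}
|CD| ∈ [24, 42]
|AD| ∈ [5, 61]
|BC| ∈ [5, 61]
|AC| ∈ [0, 103]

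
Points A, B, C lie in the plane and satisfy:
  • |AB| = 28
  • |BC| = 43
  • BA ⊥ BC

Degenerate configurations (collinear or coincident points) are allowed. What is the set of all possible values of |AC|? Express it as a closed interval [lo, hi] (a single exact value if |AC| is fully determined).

|AC| = √(2633)  (≈ 51.3128)

|AB| ∈ {28}
|BC| ∈ {43}
|AC| ∈ {√(2633)}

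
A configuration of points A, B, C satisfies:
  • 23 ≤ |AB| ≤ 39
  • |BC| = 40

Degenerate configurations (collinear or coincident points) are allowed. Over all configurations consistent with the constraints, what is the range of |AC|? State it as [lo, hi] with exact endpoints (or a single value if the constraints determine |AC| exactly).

|AC| ∈ [1, 79]  (≈ [1.0000, 79.0000])

|AB| ∈ [23, 39]
|BC| ∈ {40}
|AC| ∈ [1, 79]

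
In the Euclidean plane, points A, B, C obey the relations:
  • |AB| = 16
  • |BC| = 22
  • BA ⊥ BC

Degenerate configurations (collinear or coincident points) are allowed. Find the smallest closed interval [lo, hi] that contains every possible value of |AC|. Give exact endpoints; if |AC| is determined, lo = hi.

|AC| = 2·√(185)  (≈ 27.2029)

|AB| ∈ {16}
|BC| ∈ {22}
|AC| ∈ {2·√(185)}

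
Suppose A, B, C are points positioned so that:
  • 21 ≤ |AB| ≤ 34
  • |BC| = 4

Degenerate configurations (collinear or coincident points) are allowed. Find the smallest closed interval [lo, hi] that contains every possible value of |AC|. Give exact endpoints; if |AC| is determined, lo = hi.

|AB| ∈ [21, 34]
|BC| ∈ {4}
|AC| ∈ [17, 38]

|AC| ∈ [17, 38]  (≈ [17.0000, 38.0000])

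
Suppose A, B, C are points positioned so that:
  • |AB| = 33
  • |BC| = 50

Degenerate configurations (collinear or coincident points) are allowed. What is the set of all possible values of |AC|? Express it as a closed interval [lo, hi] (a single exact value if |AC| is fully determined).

|AC| ∈ [17, 83]  (≈ [17.0000, 83.0000])

|AB| ∈ {33}
|BC| ∈ {50}
|AC| ∈ [17, 83]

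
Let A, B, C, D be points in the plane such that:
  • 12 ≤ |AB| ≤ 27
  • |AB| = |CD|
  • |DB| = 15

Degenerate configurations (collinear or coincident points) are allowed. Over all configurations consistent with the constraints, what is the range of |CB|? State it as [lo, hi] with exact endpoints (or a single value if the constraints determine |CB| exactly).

|CB| ∈ [0, 42]  (≈ [0.0000, 42.0000])

|AB| ∈ [12, 27]
|BD| ∈ {15}
|CD| ∈ [12, 27]
|AD| ∈ [0, 42]
|BC| ∈ [0, 42]
|AC| ∈ [0, 69]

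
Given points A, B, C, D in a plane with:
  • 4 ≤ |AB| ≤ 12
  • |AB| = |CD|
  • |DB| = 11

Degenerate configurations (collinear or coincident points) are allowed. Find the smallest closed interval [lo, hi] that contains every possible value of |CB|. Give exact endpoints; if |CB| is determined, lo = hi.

|AB| ∈ [4, 12]
|BD| ∈ {11}
|CD| ∈ [4, 12]
|AD| ∈ [0, 23]
|BC| ∈ [0, 23]
|AC| ∈ [0, 35]

|CB| ∈ [0, 23]  (≈ [0.0000, 23.0000])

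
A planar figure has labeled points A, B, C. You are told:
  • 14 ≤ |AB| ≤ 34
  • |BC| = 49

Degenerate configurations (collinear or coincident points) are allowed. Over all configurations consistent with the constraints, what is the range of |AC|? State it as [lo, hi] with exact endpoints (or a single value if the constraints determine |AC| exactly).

|AC| ∈ [15, 83]  (≈ [15.0000, 83.0000])

|AB| ∈ [14, 34]
|BC| ∈ {49}
|AC| ∈ [15, 83]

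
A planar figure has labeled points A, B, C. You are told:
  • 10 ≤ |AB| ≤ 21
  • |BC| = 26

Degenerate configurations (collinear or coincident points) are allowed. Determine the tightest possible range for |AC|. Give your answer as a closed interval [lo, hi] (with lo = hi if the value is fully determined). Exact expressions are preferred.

|AB| ∈ [10, 21]
|BC| ∈ {26}
|AC| ∈ [5, 47]

|AC| ∈ [5, 47]  (≈ [5.0000, 47.0000])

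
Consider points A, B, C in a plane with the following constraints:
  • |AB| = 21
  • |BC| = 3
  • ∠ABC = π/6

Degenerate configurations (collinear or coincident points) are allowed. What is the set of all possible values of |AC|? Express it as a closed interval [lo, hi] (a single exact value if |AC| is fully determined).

|AB| ∈ {21}
|BC| ∈ {3}
|AC| ∈ {3·√(50 - 7·√(3))}

|AC| = 3·√(50 - 7·√(3))  (≈ 18.4630)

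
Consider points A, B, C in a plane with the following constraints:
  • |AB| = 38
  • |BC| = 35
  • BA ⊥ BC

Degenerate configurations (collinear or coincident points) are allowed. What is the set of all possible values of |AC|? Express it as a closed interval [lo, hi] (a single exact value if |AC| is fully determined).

|AB| ∈ {38}
|BC| ∈ {35}
|AC| ∈ {√(2669)}

|AC| = √(2669)  (≈ 51.6624)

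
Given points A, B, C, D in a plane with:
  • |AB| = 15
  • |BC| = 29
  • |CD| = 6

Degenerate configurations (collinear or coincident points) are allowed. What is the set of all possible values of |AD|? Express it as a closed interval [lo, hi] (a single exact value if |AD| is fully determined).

|AB| ∈ {15}
|BC| ∈ {29}
|CD| ∈ {6}
|AC| ∈ [14, 44]
|BD| ∈ [23, 35]
|AD| ∈ [8, 50]

|AD| ∈ [8, 50]  (≈ [8.0000, 50.0000])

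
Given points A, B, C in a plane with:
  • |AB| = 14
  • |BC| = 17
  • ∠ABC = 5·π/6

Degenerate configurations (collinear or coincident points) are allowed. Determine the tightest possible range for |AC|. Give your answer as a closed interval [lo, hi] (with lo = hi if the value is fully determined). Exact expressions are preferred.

|AB| ∈ {14}
|BC| ∈ {17}
|AC| ∈ {√(238·√(3) + 485)}

|AC| = √(238·√(3) + 485)  (≈ 29.9538)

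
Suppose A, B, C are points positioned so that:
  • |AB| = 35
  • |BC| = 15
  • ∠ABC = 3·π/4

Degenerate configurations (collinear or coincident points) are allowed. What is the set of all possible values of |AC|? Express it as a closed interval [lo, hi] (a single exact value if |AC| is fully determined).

|AB| ∈ {35}
|BC| ∈ {15}
|AC| ∈ {5·√(21·√(2) + 58)}

|AC| = 5·√(21·√(2) + 58)  (≈ 46.8237)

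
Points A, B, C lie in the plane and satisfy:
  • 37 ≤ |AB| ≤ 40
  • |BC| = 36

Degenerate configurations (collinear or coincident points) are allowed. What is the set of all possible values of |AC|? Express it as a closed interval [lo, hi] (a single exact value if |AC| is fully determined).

|AC| ∈ [1, 76]  (≈ [1.0000, 76.0000])

|AB| ∈ [37, 40]
|BC| ∈ {36}
|AC| ∈ [1, 76]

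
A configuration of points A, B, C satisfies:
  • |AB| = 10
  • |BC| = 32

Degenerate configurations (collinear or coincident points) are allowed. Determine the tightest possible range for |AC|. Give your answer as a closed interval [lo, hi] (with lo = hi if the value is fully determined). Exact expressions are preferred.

|AC| ∈ [22, 42]  (≈ [22.0000, 42.0000])

|AB| ∈ {10}
|BC| ∈ {32}
|AC| ∈ [22, 42]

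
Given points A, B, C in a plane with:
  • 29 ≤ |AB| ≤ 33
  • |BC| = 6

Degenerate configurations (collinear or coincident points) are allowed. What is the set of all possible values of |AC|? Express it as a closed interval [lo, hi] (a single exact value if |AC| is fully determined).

|AC| ∈ [23, 39]  (≈ [23.0000, 39.0000])

|AB| ∈ [29, 33]
|BC| ∈ {6}
|AC| ∈ [23, 39]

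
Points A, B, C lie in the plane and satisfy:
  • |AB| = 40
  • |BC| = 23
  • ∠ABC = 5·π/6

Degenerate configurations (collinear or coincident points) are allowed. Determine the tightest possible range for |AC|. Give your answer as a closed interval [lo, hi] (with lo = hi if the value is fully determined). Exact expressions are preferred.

|AC| = √(920·√(3) + 2129)  (≈ 61.0122)

|AB| ∈ {40}
|BC| ∈ {23}
|AC| ∈ {√(920·√(3) + 2129)}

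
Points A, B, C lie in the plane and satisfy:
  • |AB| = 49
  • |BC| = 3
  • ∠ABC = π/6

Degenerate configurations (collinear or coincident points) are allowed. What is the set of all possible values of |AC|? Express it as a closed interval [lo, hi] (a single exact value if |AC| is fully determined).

|AB| ∈ {49}
|BC| ∈ {3}
|AC| ∈ {√(2410 - 147·√(3))}

|AC| = √(2410 - 147·√(3))  (≈ 46.4262)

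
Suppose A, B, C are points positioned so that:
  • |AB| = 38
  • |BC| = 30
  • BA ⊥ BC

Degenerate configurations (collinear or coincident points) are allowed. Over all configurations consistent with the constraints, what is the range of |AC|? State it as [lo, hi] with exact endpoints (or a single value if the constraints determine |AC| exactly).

|AB| ∈ {38}
|BC| ∈ {30}
|AC| ∈ {2·√(586)}

|AC| = 2·√(586)  (≈ 48.4149)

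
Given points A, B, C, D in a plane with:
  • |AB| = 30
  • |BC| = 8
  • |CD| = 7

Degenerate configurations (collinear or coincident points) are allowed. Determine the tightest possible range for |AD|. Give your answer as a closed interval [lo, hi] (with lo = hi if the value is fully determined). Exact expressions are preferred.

|AB| ∈ {30}
|BC| ∈ {8}
|CD| ∈ {7}
|AC| ∈ [22, 38]
|BD| ∈ [1, 15]
|AD| ∈ [15, 45]

|AD| ∈ [15, 45]  (≈ [15.0000, 45.0000])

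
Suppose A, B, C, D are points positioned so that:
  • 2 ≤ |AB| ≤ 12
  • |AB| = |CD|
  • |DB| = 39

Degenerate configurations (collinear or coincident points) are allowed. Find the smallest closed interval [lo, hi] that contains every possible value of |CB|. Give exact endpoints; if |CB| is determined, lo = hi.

|AB| ∈ [2, 12]
|BD| ∈ {39}
|CD| ∈ [2, 12]
|AD| ∈ [27, 51]
|BC| ∈ [27, 51]
|AC| ∈ [15, 63]

|CB| ∈ [27, 51]  (≈ [27.0000, 51.0000])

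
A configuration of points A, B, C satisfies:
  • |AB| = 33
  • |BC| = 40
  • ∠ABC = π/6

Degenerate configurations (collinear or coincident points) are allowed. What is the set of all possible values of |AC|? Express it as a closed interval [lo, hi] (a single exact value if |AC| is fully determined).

|AC| = √(2689 - 1320·√(3))  (≈ 20.0672)

|AB| ∈ {33}
|BC| ∈ {40}
|AC| ∈ {√(2689 - 1320·√(3))}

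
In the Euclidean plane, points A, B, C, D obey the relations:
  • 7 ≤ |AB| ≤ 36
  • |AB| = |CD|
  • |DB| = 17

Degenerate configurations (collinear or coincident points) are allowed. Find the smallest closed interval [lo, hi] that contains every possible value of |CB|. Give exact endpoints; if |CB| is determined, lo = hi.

|AB| ∈ [7, 36]
|BD| ∈ {17}
|CD| ∈ [7, 36]
|AD| ∈ [0, 53]
|BC| ∈ [0, 53]
|AC| ∈ [0, 89]

|CB| ∈ [0, 53]  (≈ [0.0000, 53.0000])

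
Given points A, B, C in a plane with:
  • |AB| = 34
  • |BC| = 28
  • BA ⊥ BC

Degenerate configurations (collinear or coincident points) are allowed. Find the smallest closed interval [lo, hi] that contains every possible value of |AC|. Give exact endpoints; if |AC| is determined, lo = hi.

|AC| = 2·√(485)  (≈ 44.0454)

|AB| ∈ {34}
|BC| ∈ {28}
|AC| ∈ {2·√(485)}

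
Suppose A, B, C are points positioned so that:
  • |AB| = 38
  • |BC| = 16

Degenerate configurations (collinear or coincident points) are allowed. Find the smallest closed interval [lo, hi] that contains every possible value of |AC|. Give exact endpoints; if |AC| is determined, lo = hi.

|AC| ∈ [22, 54]  (≈ [22.0000, 54.0000])

|AB| ∈ {38}
|BC| ∈ {16}
|AC| ∈ [22, 54]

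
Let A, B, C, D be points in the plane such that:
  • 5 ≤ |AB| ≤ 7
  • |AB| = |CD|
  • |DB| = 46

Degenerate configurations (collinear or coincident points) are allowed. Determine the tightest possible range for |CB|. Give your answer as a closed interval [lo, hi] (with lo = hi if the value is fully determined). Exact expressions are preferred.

|CB| ∈ [39, 53]  (≈ [39.0000, 53.0000])

|AB| ∈ [5, 7]
|BD| ∈ {46}
|CD| ∈ [5, 7]
|AD| ∈ [39, 53]
|BC| ∈ [39, 53]
|AC| ∈ [32, 60]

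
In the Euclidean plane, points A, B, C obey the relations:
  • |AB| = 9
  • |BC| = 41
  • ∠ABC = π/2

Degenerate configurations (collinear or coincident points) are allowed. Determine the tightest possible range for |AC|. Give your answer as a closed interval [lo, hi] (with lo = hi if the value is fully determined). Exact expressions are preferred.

|AB| ∈ {9}
|BC| ∈ {41}
|AC| ∈ {√(1762)}

|AC| = √(1762)  (≈ 41.9762)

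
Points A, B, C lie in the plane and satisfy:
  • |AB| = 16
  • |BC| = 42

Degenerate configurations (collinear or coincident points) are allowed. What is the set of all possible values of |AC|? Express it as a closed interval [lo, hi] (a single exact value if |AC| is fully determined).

|AB| ∈ {16}
|BC| ∈ {42}
|AC| ∈ [26, 58]

|AC| ∈ [26, 58]  (≈ [26.0000, 58.0000])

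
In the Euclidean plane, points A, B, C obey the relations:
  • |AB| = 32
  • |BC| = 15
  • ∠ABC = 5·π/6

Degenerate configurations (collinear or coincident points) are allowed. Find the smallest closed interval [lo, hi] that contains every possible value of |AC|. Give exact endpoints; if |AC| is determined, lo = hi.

|AC| = √(480·√(3) + 1249)  (≈ 45.6112)

|AB| ∈ {32}
|BC| ∈ {15}
|AC| ∈ {√(480·√(3) + 1249)}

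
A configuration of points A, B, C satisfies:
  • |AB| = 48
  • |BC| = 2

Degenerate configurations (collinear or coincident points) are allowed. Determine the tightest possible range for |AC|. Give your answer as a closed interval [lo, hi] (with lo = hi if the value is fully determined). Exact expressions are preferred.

|AC| ∈ [46, 50]  (≈ [46.0000, 50.0000])

|AB| ∈ {48}
|BC| ∈ {2}
|AC| ∈ [46, 50]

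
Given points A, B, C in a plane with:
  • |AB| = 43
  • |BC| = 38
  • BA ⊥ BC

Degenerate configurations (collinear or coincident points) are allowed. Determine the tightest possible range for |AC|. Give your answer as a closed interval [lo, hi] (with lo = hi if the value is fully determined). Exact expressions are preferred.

|AB| ∈ {43}
|BC| ∈ {38}
|AC| ∈ {√(3293)}

|AC| = √(3293)  (≈ 57.3847)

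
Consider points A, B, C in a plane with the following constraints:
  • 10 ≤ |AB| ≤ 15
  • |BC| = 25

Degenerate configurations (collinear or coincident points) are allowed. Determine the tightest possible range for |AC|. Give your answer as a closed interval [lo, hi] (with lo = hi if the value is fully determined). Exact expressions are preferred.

|AB| ∈ [10, 15]
|BC| ∈ {25}
|AC| ∈ [10, 40]

|AC| ∈ [10, 40]  (≈ [10.0000, 40.0000])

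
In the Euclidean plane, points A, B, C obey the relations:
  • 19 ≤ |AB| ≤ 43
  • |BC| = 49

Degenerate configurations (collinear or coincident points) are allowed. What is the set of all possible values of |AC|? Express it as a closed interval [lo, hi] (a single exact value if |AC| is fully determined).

|AB| ∈ [19, 43]
|BC| ∈ {49}
|AC| ∈ [6, 92]

|AC| ∈ [6, 92]  (≈ [6.0000, 92.0000])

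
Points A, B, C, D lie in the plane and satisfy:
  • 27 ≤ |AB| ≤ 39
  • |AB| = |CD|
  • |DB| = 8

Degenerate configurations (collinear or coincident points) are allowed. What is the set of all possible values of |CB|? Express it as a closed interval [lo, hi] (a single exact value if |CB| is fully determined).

|AB| ∈ [27, 39]
|BD| ∈ {8}
|CD| ∈ [27, 39]
|AD| ∈ [19, 47]
|BC| ∈ [19, 47]
|AC| ∈ [0, 86]

|CB| ∈ [19, 47]  (≈ [19.0000, 47.0000])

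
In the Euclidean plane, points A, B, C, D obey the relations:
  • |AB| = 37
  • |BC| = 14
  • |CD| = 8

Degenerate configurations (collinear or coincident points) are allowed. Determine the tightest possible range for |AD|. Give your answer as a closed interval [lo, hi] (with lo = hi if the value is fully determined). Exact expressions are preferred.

|AD| ∈ [15, 59]  (≈ [15.0000, 59.0000])

|AB| ∈ {37}
|BC| ∈ {14}
|CD| ∈ {8}
|AC| ∈ [23, 51]
|BD| ∈ [6, 22]
|AD| ∈ [15, 59]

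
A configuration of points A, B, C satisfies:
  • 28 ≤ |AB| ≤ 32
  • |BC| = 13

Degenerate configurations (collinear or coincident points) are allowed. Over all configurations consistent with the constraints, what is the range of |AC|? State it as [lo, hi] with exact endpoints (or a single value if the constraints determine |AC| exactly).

|AC| ∈ [15, 45]  (≈ [15.0000, 45.0000])

|AB| ∈ [28, 32]
|BC| ∈ {13}
|AC| ∈ [15, 45]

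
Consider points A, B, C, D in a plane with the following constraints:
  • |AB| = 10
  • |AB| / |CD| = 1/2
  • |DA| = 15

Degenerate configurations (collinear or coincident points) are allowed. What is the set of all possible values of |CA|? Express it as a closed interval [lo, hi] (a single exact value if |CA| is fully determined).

|CA| ∈ [5, 35]  (≈ [5.0000, 35.0000])

|AB| ∈ {10}
|AD| ∈ {15}
|CD| ∈ {20}
|BD| ∈ [5, 25]
|AC| ∈ [5, 35]
|BC| ∈ [0, 45]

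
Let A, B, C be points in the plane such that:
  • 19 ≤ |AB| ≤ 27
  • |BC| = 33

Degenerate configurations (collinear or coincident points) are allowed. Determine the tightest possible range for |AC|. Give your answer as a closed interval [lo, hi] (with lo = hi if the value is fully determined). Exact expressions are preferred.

|AB| ∈ [19, 27]
|BC| ∈ {33}
|AC| ∈ [6, 60]

|AC| ∈ [6, 60]  (≈ [6.0000, 60.0000])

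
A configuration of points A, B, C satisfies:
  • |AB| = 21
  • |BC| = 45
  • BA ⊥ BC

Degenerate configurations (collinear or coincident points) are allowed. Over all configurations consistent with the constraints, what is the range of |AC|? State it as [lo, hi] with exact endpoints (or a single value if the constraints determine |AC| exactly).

|AB| ∈ {21}
|BC| ∈ {45}
|AC| ∈ {3·√(274)}

|AC| = 3·√(274)  (≈ 49.6588)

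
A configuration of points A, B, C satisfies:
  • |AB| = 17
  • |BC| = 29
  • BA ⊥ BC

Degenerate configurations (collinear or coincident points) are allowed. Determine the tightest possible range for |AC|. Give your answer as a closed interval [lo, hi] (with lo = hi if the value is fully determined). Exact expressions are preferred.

|AC| = √(1130)  (≈ 33.6155)

|AB| ∈ {17}
|BC| ∈ {29}
|AC| ∈ {√(1130)}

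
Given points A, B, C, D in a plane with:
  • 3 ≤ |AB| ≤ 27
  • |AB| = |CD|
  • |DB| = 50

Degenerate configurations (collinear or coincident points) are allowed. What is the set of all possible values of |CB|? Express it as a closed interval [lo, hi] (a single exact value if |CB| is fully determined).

|CB| ∈ [23, 77]  (≈ [23.0000, 77.0000])

|AB| ∈ [3, 27]
|BD| ∈ {50}
|CD| ∈ [3, 27]
|AD| ∈ [23, 77]
|BC| ∈ [23, 77]
|AC| ∈ [0, 104]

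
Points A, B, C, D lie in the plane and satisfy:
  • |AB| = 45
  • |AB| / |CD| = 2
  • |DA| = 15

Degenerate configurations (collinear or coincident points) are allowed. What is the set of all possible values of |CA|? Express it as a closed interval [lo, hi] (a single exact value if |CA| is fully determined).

|CA| ∈ [15/2, 75/2]  (≈ [7.5000, 37.5000])

|AB| ∈ {45}
|AD| ∈ {15}
|CD| ∈ {45/2}
|BD| ∈ [30, 60]
|AC| ∈ [15/2, 75/2]
|BC| ∈ [15/2, 165/2]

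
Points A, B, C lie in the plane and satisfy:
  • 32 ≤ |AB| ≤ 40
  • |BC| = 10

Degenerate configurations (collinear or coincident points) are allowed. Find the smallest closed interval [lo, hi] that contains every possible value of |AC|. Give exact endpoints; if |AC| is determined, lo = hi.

|AB| ∈ [32, 40]
|BC| ∈ {10}
|AC| ∈ [22, 50]

|AC| ∈ [22, 50]  (≈ [22.0000, 50.0000])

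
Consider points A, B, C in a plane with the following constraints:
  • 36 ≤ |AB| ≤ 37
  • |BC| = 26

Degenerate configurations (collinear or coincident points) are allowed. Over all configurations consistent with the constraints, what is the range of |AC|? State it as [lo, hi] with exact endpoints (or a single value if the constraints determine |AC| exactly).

|AC| ∈ [10, 63]  (≈ [10.0000, 63.0000])

|AB| ∈ [36, 37]
|BC| ∈ {26}
|AC| ∈ [10, 63]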